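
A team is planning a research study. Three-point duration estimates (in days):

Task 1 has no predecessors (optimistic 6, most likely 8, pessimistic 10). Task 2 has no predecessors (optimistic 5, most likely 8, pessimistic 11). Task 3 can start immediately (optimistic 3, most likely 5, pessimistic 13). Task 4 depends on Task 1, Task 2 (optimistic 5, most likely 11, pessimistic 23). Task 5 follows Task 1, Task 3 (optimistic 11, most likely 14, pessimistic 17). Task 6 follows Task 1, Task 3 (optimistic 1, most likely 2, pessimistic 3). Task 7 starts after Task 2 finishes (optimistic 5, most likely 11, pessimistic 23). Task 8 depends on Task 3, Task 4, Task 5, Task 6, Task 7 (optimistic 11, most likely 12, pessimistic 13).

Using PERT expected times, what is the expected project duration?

34 days

te_Task 1 = (6 + 4·8 + 10)/6 = 48/6 = 8
te_Task 2 = (5 + 4·8 + 11)/6 = 48/6 = 8
te_Task 3 = (3 + 4·5 + 13)/6 = 36/6 = 6
te_Task 4 = (5 + 4·11 + 23)/6 = 72/6 = 12
te_Task 5 = (11 + 4·14 + 17)/6 = 84/6 = 14
te_Task 6 = (1 + 4·2 + 3)/6 = 12/6 = 2
te_Task 7 = (5 + 4·11 + 23)/6 = 72/6 = 12
te_Task 8 = (11 + 4·12 + 13)/6 = 72/6 = 12

Forward pass:
ES_Task 1 = 0; EF_Task 1 = 8
ES_Task 2 = 0; EF_Task 2 = 8
ES_Task 3 = 0; EF_Task 3 = 6
ES_Task 4 = max(EF_Task 1=8, EF_Task 2=8) = 8; EF_Task 4 = 8+12 = 20
ES_Task 5 = max(EF_Task 1=8, EF_Task 3=6) = 8; EF_Task 5 = 8+14 = 22
ES_Task 6 = max(EF_Task 1=8, EF_Task 3=6) = 8; EF_Task 6 = 8+2 = 10
ES_Task 7 = 8; EF_Task 7 = 8+12 = 20
ES_Task 8 = max(EF_Task 3=6, EF_Task 4=20, EF_Task 5=22, EF_Task 6=10, EF_Task 7=20) = 22; EF_Task 8 = 22+12 = 34
Expected project duration μ = 34 days. Critical path: Task 1 → Task 5 → Task 8.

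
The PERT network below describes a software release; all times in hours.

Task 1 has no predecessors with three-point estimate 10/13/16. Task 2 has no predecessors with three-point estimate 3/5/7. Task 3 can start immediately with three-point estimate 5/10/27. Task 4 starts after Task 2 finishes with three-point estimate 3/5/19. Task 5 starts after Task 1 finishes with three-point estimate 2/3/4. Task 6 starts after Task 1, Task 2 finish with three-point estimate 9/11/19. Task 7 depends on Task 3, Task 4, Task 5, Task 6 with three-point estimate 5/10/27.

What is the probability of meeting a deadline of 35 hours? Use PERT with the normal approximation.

0.315

te_Task 1 = (10 + 4·13 + 16)/6 = 78/6 = 13; σ²_Task 1 = ((16−10)/6)² = 1.000
te_Task 2 = (3 + 4·5 + 7)/6 = 30/6 = 5; σ²_Task 2 = ((7−3)/6)² = 0.444
te_Task 3 = (5 + 4·10 + 27)/6 = 72/6 = 12; σ²_Task 3 = ((27−5)/6)² = 13.444
te_Task 4 = (3 + 4·5 + 19)/6 = 42/6 = 7; σ²_Task 4 = ((19−3)/6)² = 7.111
te_Task 5 = (2 + 4·3 + 4)/6 = 18/6 = 3; σ²_Task 5 = ((4−2)/6)² = 0.111
te_Task 6 = (9 + 4·11 + 19)/6 = 72/6 = 12; σ²_Task 6 = ((19−9)/6)² = 2.778
te_Task 7 = (5 + 4·10 + 27)/6 = 72/6 = 12; σ²_Task 7 = ((27−5)/6)² = 13.444

Forward pass:
ES_Task 1 = 0; EF_Task 1 = 13
ES_Task 2 = 0; EF_Task 2 = 5
ES_Task 3 = 0; EF_Task 3 = 12
ES_Task 4 = 5; EF_Task 4 = 5+7 = 12
ES_Task 5 = 13; EF_Task 5 = 13+3 = 16
ES_Task 6 = max(EF_Task 1=13, EF_Task 2=5) = 13; EF_Task 6 = 13+12 = 25
ES_Task 7 = max(EF_Task 3=12, EF_Task 4=12, EF_Task 5=16, EF_Task 6=25) = 25; EF_Task 7 = 25+12 = 37
Expected project duration μ = 37 hours. Critical path: Task 1 → Task 6 → Task 7.

Variance along critical path = 1.000 + 2.778 + 13.444 = 17.222; σ = √17.222 = 4.150 hours.
Z = (35 − 37) / 4.150 = -0.482
P(T ≤ 35) = Φ(-0.482) ≈ 0.315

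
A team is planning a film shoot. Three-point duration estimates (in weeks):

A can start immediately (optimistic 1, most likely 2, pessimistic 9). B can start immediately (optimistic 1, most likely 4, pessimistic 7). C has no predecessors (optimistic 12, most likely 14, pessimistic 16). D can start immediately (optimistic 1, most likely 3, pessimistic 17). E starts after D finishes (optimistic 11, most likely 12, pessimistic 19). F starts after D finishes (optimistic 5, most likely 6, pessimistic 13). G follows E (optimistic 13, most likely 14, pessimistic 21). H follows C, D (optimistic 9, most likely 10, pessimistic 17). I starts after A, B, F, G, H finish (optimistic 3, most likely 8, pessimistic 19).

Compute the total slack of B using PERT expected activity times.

29 weeks

te_A = (1 + 4·2 + 9)/6 = 18/6 = 3
te_B = (1 + 4·4 + 7)/6 = 24/6 = 4
te_C = (12 + 4·14 + 16)/6 = 84/6 = 14
te_D = (1 + 4·3 + 17)/6 = 30/6 = 5
te_E = (11 + 4·12 + 19)/6 = 78/6 = 13
te_F = (5 + 4·6 + 13)/6 = 42/6 = 7
te_G = (13 + 4·14 + 21)/6 = 90/6 = 15
te_H = (9 + 4·10 + 17)/6 = 66/6 = 11
te_I = (3 + 4·8 + 19)/6 = 54/6 = 9

Forward pass:
ES_A = 0; EF_A = 3
ES_B = 0; EF_B = 4
ES_C = 0; EF_C = 14
ES_D = 0; EF_D = 5
ES_E = 5; EF_E = 5+13 = 18
ES_F = 5; EF_F = 5+7 = 12
ES_G = 18; EF_G = 18+15 = 33
ES_H = max(EF_C=14, EF_D=5) = 14; EF_H = 14+11 = 25
ES_I = max(EF_A=3, EF_B=4, EF_F=12, EF_G=33, EF_H=25) = 33; EF_I = 33+9 = 42
Expected project duration μ = 42 weeks. Critical path: D → E → G → I.

Backward pass:
LF_I = 42; LS_I = 42−9 = 33
LF_H = LS_I = 33; LS_H = 33−11 = 22
LF_G = LS_I = 33; LS_G = 33−15 = 18
LF_F = LS_I = 33; LS_F = 33−7 = 26
LF_E = LS_G = 18; LS_E = 18−13 = 5
LF_D = min(LS_E=5, LS_F=26, LS_H=22) = 5; LS_D = 5−5 = 0
LF_C = LS_H = 22; LS_C = 22−14 = 8
LF_B = LS_I = 33; LS_B = 33−4 = 29
LF_A = LS_I = 33; LS_A = 33−3 = 30
Slack_B = LS_B − ES_B = 29 − 0 = 29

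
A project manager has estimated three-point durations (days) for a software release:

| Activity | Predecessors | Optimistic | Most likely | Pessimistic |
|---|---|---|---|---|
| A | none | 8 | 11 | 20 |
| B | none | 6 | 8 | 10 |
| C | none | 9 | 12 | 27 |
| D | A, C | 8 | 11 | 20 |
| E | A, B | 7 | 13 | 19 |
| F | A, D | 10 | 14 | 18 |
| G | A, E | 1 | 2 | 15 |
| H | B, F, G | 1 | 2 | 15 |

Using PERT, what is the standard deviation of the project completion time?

4.50 days

te_A = (8 + 4·11 + 20)/6 = 72/6 = 12; σ²_A = ((20−8)/6)² = 4.000
te_B = (6 + 4·8 + 10)/6 = 48/6 = 8; σ²_B = ((10−6)/6)² = 0.444
te_C = (9 + 4·12 + 27)/6 = 84/6 = 14; σ²_C = ((27−9)/6)² = 9.000
te_D = (8 + 4·11 + 20)/6 = 72/6 = 12; σ²_D = ((20−8)/6)² = 4.000
te_E = (7 + 4·13 + 19)/6 = 78/6 = 13; σ²_E = ((19−7)/6)² = 4.000
te_F = (10 + 4·14 + 18)/6 = 84/6 = 14; σ²_F = ((18−10)/6)² = 1.778
te_G = (1 + 4·2 + 15)/6 = 24/6 = 4; σ²_G = ((15−1)/6)² = 5.444
te_H = (1 + 4·2 + 15)/6 = 24/6 = 4; σ²_H = ((15−1)/6)² = 5.444

Forward pass:
ES_A = 0; EF_A = 12
ES_B = 0; EF_B = 8
ES_C = 0; EF_C = 14
ES_D = max(EF_A=12, EF_C=14) = 14; EF_D = 14+12 = 26
ES_E = max(EF_A=12, EF_B=8) = 12; EF_E = 12+13 = 25
ES_F = max(EF_A=12, EF_D=26) = 26; EF_F = 26+14 = 40
ES_G = max(EF_A=12, EF_E=25) = 25; EF_G = 25+4 = 29
ES_H = max(EF_B=8, EF_F=40, EF_G=29) = 40; EF_H = 40+4 = 44
Expected project duration μ = 44 days. Critical path: C → D → F → H.

Variance along critical path = 9.000 + 4.000 + 1.778 + 5.444 = 20.222
σ = √20.222 = 4.497 days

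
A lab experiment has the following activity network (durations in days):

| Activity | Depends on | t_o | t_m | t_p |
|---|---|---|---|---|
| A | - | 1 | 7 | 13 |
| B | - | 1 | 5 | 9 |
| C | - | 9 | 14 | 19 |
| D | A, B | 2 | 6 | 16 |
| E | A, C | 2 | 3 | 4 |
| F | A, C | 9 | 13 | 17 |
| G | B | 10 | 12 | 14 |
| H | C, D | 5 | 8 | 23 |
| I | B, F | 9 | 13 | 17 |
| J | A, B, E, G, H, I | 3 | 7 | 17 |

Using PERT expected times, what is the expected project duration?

48 days

te_A = (1 + 4·7 + 13)/6 = 42/6 = 7
te_B = (1 + 4·5 + 9)/6 = 30/6 = 5
te_C = (9 + 4·14 + 19)/6 = 84/6 = 14
te_D = (2 + 4·6 + 16)/6 = 42/6 = 7
te_E = (2 + 4·3 + 4)/6 = 18/6 = 3
te_F = (9 + 4·13 + 17)/6 = 78/6 = 13
te_G = (10 + 4·12 + 14)/6 = 72/6 = 12
te_H = (5 + 4·8 + 23)/6 = 60/6 = 10
te_I = (9 + 4·13 + 17)/6 = 78/6 = 13
te_J = (3 + 4·7 + 17)/6 = 48/6 = 8

Forward pass:
ES_A = 0; EF_A = 7
ES_B = 0; EF_B = 5
ES_C = 0; EF_C = 14
ES_D = max(EF_A=7, EF_B=5) = 7; EF_D = 7+7 = 14
ES_E = max(EF_A=7, EF_C=14) = 14; EF_E = 14+3 = 17
ES_F = max(EF_A=7, EF_C=14) = 14; EF_F = 14+13 = 27
ES_G = 5; EF_G = 5+12 = 17
ES_H = max(EF_C=14, EF_D=14) = 14; EF_H = 14+10 = 24
ES_I = max(EF_B=5, EF_F=27) = 27; EF_I = 27+13 = 40
ES_J = max(EF_A=7, EF_B=5, EF_E=17, EF_G=17, EF_H=24, EF_I=40) = 40; EF_J = 40+8 = 48
Expected project duration μ = 48 days. Critical path: C → F → I → J.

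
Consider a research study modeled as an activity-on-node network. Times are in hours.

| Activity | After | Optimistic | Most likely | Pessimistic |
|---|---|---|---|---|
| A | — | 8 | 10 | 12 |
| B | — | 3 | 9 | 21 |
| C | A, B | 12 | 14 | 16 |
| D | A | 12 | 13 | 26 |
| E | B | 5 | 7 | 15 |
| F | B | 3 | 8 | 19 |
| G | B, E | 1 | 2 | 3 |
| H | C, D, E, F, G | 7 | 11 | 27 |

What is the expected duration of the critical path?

38 hours

te_A = (8 + 4·10 + 12)/6 = 60/6 = 10
te_B = (3 + 4·9 + 21)/6 = 60/6 = 10
te_C = (12 + 4·14 + 16)/6 = 84/6 = 14
te_D = (12 + 4·13 + 26)/6 = 90/6 = 15
te_E = (5 + 4·7 + 15)/6 = 48/6 = 8
te_F = (3 + 4·8 + 19)/6 = 54/6 = 9
te_G = (1 + 4·2 + 3)/6 = 12/6 = 2
te_H = (7 + 4·11 + 27)/6 = 78/6 = 13

Forward pass:
ES_A = 0; EF_A = 10
ES_B = 0; EF_B = 10
ES_C = max(EF_A=10, EF_B=10) = 10; EF_C = 10+14 = 24
ES_D = 10; EF_D = 10+15 = 25
ES_E = 10; EF_E = 10+8 = 18
ES_F = 10; EF_F = 10+9 = 19
ES_G = max(EF_B=10, EF_E=18) = 18; EF_G = 18+2 = 20
ES_H = max(EF_C=24, EF_D=25, EF_E=18, EF_F=19, EF_G=20) = 25; EF_H = 25+13 = 38
Expected project duration μ = 38 hours. Critical path: A → D → H.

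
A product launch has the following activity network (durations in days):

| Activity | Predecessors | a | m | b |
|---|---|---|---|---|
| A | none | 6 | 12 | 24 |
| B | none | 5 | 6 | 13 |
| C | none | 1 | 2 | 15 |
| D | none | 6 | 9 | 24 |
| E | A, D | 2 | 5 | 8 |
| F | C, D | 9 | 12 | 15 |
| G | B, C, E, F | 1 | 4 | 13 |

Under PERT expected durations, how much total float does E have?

5 days

te_A = (6 + 4·12 + 24)/6 = 78/6 = 13
te_B = (5 + 4·6 + 13)/6 = 42/6 = 7
te_C = (1 + 4·2 + 15)/6 = 24/6 = 4
te_D = (6 + 4·9 + 24)/6 = 66/6 = 11
te_E = (2 + 4·5 + 8)/6 = 30/6 = 5
te_F = (9 + 4·12 + 15)/6 = 72/6 = 12
te_G = (1 + 4·4 + 13)/6 = 30/6 = 5

Forward pass:
ES_A = 0; EF_A = 13
ES_B = 0; EF_B = 7
ES_C = 0; EF_C = 4
ES_D = 0; EF_D = 11
ES_E = max(EF_A=13, EF_D=11) = 13; EF_E = 13+5 = 18
ES_F = max(EF_C=4, EF_D=11) = 11; EF_F = 11+12 = 23
ES_G = max(EF_B=7, EF_C=4, EF_E=18, EF_F=23) = 23; EF_G = 23+5 = 28
Expected project duration μ = 28 days. Critical path: D → F → G.

Backward pass:
LF_G = 28; LS_G = 28−5 = 23
LF_F = LS_G = 23; LS_F = 23−12 = 11
LF_E = LS_G = 23; LS_E = 23−5 = 18
LF_D = min(LS_E=18, LS_F=11) = 11; LS_D = 11−11 = 0
LF_C = min(LS_F=11, LS_G=23) = 11; LS_C = 11−4 = 7
LF_B = LS_G = 23; LS_B = 23−7 = 16
LF_A = LS_E = 18; LS_A = 18−13 = 5
Slack_E = LS_E − ES_E = 18 − 13 = 5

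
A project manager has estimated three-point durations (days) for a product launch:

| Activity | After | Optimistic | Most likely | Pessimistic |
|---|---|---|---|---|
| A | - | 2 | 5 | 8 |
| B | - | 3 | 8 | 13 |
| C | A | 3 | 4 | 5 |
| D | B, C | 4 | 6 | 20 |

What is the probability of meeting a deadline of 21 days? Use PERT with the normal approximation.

te_A = (2 + 4·5 + 8)/6 = 30/6 = 5; σ²_A = ((8−2)/6)² = 1.000
te_B = (3 + 4·8 + 13)/6 = 48/6 = 8; σ²_B = ((13−3)/6)² = 2.778
te_C = (3 + 4·4 + 5)/6 = 24/6 = 4; σ²_C = ((5−3)/6)² = 0.111
te_D = (4 + 4·6 + 20)/6 = 48/6 = 8; σ²_D = ((20−4)/6)² = 7.111

Forward pass:
ES_A = 0; EF_A = 5
ES_B = 0; EF_B = 8
ES_C = 5; EF_C = 5+4 = 9
ES_D = max(EF_B=8, EF_C=9) = 9; EF_D = 9+8 = 17
Expected project duration μ = 17 days. Critical path: A → C → D.

Variance along critical path = 1.000 + 0.111 + 7.111 = 8.222; σ = √8.222 = 2.867 days.
Z = (21 − 17) / 2.867 = 1.395
P(T ≤ 21) = Φ(1.395) ≈ 0.918

0.918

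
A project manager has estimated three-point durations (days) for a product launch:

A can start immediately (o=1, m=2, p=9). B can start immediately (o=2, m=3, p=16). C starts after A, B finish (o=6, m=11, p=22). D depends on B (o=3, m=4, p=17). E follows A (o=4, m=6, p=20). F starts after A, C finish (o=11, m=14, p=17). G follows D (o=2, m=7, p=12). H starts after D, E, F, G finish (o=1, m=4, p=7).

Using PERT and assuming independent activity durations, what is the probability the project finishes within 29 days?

0.058

te_A = (1 + 4·2 + 9)/6 = 18/6 = 3; σ²_A = ((9−1)/6)² = 1.778
te_B = (2 + 4·3 + 16)/6 = 30/6 = 5; σ²_B = ((16−2)/6)² = 5.444
te_C = (6 + 4·11 + 22)/6 = 72/6 = 12; σ²_C = ((22−6)/6)² = 7.111
te_D = (3 + 4·4 + 17)/6 = 36/6 = 6; σ²_D = ((17−3)/6)² = 5.444
te_E = (4 + 4·6 + 20)/6 = 48/6 = 8; σ²_E = ((20−4)/6)² = 7.111
te_F = (11 + 4·14 + 17)/6 = 84/6 = 14; σ²_F = ((17−11)/6)² = 1.000
te_G = (2 + 4·7 + 12)/6 = 42/6 = 7; σ²_G = ((12−2)/6)² = 2.778
te_H = (1 + 4·4 + 7)/6 = 24/6 = 4; σ²_H = ((7−1)/6)² = 1.000

Forward pass:
ES_A = 0; EF_A = 3
ES_B = 0; EF_B = 5
ES_C = max(EF_A=3, EF_B=5) = 5; EF_C = 5+12 = 17
ES_D = 5; EF_D = 5+6 = 11
ES_E = 3; EF_E = 3+8 = 11
ES_F = max(EF_A=3, EF_C=17) = 17; EF_F = 17+14 = 31
ES_G = 11; EF_G = 11+7 = 18
ES_H = max(EF_D=11, EF_E=11, EF_F=31, EF_G=18) = 31; EF_H = 31+4 = 35
Expected project duration μ = 35 days. Critical path: B → C → F → H.

Variance along critical path = 5.444 + 7.111 + 1.000 + 1.000 = 14.556; σ = √14.556 = 3.815 days.
Z = (29 − 35) / 3.815 = -1.573
P(T ≤ 29) = Φ(-1.573) ≈ 0.058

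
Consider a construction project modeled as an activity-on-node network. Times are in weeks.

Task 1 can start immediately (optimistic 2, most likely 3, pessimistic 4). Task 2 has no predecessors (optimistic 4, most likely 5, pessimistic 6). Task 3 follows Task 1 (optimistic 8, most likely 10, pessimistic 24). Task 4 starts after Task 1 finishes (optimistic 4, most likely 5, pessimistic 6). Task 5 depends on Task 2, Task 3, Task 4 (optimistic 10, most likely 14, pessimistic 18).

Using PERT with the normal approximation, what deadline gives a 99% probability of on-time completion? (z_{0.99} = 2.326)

te_Task 1 = (2 + 4·3 + 4)/6 = 18/6 = 3; σ²_Task 1 = ((4−2)/6)² = 0.111
te_Task 2 = (4 + 4·5 + 6)/6 = 30/6 = 5; σ²_Task 2 = ((6−4)/6)² = 0.111
te_Task 3 = (8 + 4·10 + 24)/6 = 72/6 = 12; σ²_Task 3 = ((24−8)/6)² = 7.111
te_Task 4 = (4 + 4·5 + 6)/6 = 30/6 = 5; σ²_Task 4 = ((6−4)/6)² = 0.111
te_Task 5 = (10 + 4·14 + 18)/6 = 84/6 = 14; σ²_Task 5 = ((18−10)/6)² = 1.778

Forward pass:
ES_Task 1 = 0; EF_Task 1 = 3
ES_Task 2 = 0; EF_Task 2 = 5
ES_Task 3 = 3; EF_Task 3 = 3+12 = 15
ES_Task 4 = 3; EF_Task 4 = 3+5 = 8
ES_Task 5 = max(EF_Task 2=5, EF_Task 3=15, EF_Task 4=8) = 15; EF_Task 5 = 15+14 = 29
Expected project duration μ = 29 weeks. Critical path: Task 1 → Task 3 → Task 5.

Variance along critical path = 0.111 + 7.111 + 1.778 = 9.000; σ = 3.000 weeks.
D = μ + z·σ = 29 + 2.326·3.000 = 36.0 weeks

36.0 weeks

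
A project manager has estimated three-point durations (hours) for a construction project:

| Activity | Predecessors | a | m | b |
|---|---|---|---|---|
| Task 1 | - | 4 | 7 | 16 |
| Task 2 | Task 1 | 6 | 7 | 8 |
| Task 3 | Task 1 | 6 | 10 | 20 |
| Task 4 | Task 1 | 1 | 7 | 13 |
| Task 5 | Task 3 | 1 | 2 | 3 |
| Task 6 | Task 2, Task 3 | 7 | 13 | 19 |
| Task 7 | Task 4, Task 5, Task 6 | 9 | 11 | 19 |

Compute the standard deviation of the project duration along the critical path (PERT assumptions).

te_Task 1 = (4 + 4·7 + 16)/6 = 48/6 = 8; σ²_Task 1 = ((16−4)/6)² = 4.000
te_Task 2 = (6 + 4·7 + 8)/6 = 42/6 = 7; σ²_Task 2 = ((8−6)/6)² = 0.111
te_Task 3 = (6 + 4·10 + 20)/6 = 66/6 = 11; σ²_Task 3 = ((20−6)/6)² = 5.444
te_Task 4 = (1 + 4·7 + 13)/6 = 42/6 = 7; σ²_Task 4 = ((13−1)/6)² = 4.000
te_Task 5 = (1 + 4·2 + 3)/6 = 12/6 = 2; σ²_Task 5 = ((3−1)/6)² = 0.111
te_Task 6 = (7 + 4·13 + 19)/6 = 78/6 = 13; σ²_Task 6 = ((19−7)/6)² = 4.000
te_Task 7 = (9 + 4·11 + 19)/6 = 72/6 = 12; σ²_Task 7 = ((19−9)/6)² = 2.778

Forward pass:
ES_Task 1 = 0; EF_Task 1 = 8
ES_Task 2 = 8; EF_Task 2 = 8+7 = 15
ES_Task 3 = 8; EF_Task 3 = 8+11 = 19
ES_Task 4 = 8; EF_Task 4 = 8+7 = 15
ES_Task 5 = 19; EF_Task 5 = 19+2 = 21
ES_Task 6 = max(EF_Task 2=15, EF_Task 3=19) = 19; EF_Task 6 = 19+13 = 32
ES_Task 7 = max(EF_Task 4=15, EF_Task 5=21, EF_Task 6=32) = 32; EF_Task 7 = 32+12 = 44
Expected project duration μ = 44 hours. Critical path: Task 1 → Task 3 → Task 6 → Task 7.

Variance along critical path = 4.000 + 5.444 + 4.000 + 2.778 = 16.222
σ = √16.222 = 4.028 hours

4.03 hours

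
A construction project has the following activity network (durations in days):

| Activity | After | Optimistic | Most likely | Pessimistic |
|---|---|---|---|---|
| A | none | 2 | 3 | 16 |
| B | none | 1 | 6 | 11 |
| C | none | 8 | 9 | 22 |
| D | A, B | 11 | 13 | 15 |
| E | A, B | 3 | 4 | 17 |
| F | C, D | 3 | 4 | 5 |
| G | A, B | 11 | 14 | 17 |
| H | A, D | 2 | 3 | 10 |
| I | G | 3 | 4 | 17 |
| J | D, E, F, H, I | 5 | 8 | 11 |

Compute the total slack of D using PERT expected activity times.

3 days

te_A = (2 + 4·3 + 16)/6 = 30/6 = 5
te_B = (1 + 4·6 + 11)/6 = 36/6 = 6
te_C = (8 + 4·9 + 22)/6 = 66/6 = 11
te_D = (11 + 4·13 + 15)/6 = 78/6 = 13
te_E = (3 + 4·4 + 17)/6 = 36/6 = 6
te_F = (3 + 4·4 + 5)/6 = 24/6 = 4
te_G = (11 + 4·14 + 17)/6 = 84/6 = 14
te_H = (2 + 4·3 + 10)/6 = 24/6 = 4
te_I = (3 + 4·4 + 17)/6 = 36/6 = 6
te_J = (5 + 4·8 + 11)/6 = 48/6 = 8

Forward pass:
ES_A = 0; EF_A = 5
ES_B = 0; EF_B = 6
ES_C = 0; EF_C = 11
ES_D = max(EF_A=5, EF_B=6) = 6; EF_D = 6+13 = 19
ES_E = max(EF_A=5, EF_B=6) = 6; EF_E = 6+6 = 12
ES_F = max(EF_C=11, EF_D=19) = 19; EF_F = 19+4 = 23
ES_G = max(EF_A=5, EF_B=6) = 6; EF_G = 6+14 = 20
ES_H = max(EF_A=5, EF_D=19) = 19; EF_H = 19+4 = 23
ES_I = 20; EF_I = 20+6 = 26
ES_J = max(EF_D=19, EF_E=12, EF_F=23, EF_H=23, EF_I=26) = 26; EF_J = 26+8 = 34
Expected project duration μ = 34 days. Critical path: B → G → I → J.

Backward pass:
LF_J = 34; LS_J = 34−8 = 26
LF_I = LS_J = 26; LS_I = 26−6 = 20
LF_H = LS_J = 26; LS_H = 26−4 = 22
LF_G = LS_I = 20; LS_G = 20−14 = 6
LF_F = LS_J = 26; LS_F = 26−4 = 22
LF_E = LS_J = 26; LS_E = 26−6 = 20
LF_D = min(LS_F=22, LS_H=22, LS_J=26) = 22; LS_D = 22−13 = 9
LF_C = LS_F = 22; LS_C = 22−11 = 11
LF_B = min(LS_D=9, LS_E=20, LS_G=6) = 6; LS_B = 6−6 = 0
LF_A = min(LS_D=9, LS_E=20, LS_G=6, LS_H=22) = 6; LS_A = 6−5 = 1
Slack_D = LS_D − ES_D = 9 − 6 = 3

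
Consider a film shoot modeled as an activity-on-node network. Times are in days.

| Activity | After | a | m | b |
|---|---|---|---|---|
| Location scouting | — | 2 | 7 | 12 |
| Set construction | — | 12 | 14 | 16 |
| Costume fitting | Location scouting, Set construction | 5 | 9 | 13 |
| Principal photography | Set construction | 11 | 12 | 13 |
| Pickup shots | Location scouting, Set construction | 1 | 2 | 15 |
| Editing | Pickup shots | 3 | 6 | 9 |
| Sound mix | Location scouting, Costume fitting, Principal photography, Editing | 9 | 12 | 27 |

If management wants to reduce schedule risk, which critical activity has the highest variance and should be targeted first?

te_Location scouting = (2 + 4·7 + 12)/6 = 42/6 = 7; σ²_Location scouting = ((12−2)/6)² = 2.778
te_Set construction = (12 + 4·14 + 16)/6 = 84/6 = 14; σ²_Set construction = ((16−12)/6)² = 0.444
te_Costume fitting = (5 + 4·9 + 13)/6 = 54/6 = 9; σ²_Costume fitting = ((13−5)/6)² = 1.778
te_Principal photography = (11 + 4·12 + 13)/6 = 72/6 = 12; σ²_Principal photography = ((13−11)/6)² = 0.111
te_Pickup shots = (1 + 4·2 + 15)/6 = 24/6 = 4; σ²_Pickup shots = ((15−1)/6)² = 5.444
te_Editing = (3 + 4·6 + 9)/6 = 36/6 = 6; σ²_Editing = ((9−3)/6)² = 1.000
te_Sound mix = (9 + 4·12 + 27)/6 = 84/6 = 14; σ²_Sound mix = ((27−9)/6)² = 9.000

Forward pass:
ES_Location scouting = 0; EF_Location scouting = 7
ES_Set construction = 0; EF_Set construction = 14
ES_Costume fitting = max(EF_Location scouting=7, EF_Set construction=14) = 14; EF_Costume fitting = 14+9 = 23
ES_Principal photography = 14; EF_Principal photography = 14+12 = 26
ES_Pickup shots = max(EF_Location scouting=7, EF_Set construction=14) = 14; EF_Pickup shots = 14+4 = 18
ES_Editing = 18; EF_Editing = 18+6 = 24
ES_Sound mix = max(EF_Location scouting=7, EF_Costume fitting=23, EF_Principal photography=26, EF_Editing=24) = 26; EF_Sound mix = 26+14 = 40
Expected project duration μ = 40 days. Critical path: Set construction → Principal photography → Sound mix.

Variances on critical path: σ²_Set construction=0.444, σ²_Principal photography=0.111, σ²_Sound mix=9.000.
Largest is σ²_Sound mix = 9.000.

Sound mix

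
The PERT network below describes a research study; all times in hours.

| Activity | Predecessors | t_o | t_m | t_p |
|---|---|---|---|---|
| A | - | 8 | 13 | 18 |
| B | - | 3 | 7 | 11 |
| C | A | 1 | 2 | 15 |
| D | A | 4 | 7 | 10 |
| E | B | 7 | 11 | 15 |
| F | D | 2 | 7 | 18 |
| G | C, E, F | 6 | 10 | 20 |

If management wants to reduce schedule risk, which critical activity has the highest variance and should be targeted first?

te_A = (8 + 4·13 + 18)/6 = 78/6 = 13; σ²_A = ((18−8)/6)² = 2.778
te_B = (3 + 4·7 + 11)/6 = 42/6 = 7; σ²_B = ((11−3)/6)² = 1.778
te_C = (1 + 4·2 + 15)/6 = 24/6 = 4; σ²_C = ((15−1)/6)² = 5.444
te_D = (4 + 4·7 + 10)/6 = 42/6 = 7; σ²_D = ((10−4)/6)² = 1.000
te_E = (7 + 4·11 + 15)/6 = 66/6 = 11; σ²_E = ((15−7)/6)² = 1.778
te_F = (2 + 4·7 + 18)/6 = 48/6 = 8; σ²_F = ((18−2)/6)² = 7.111
te_G = (6 + 4·10 + 20)/6 = 66/6 = 11; σ²_G = ((20−6)/6)² = 5.444

Forward pass:
ES_A = 0; EF_A = 13
ES_B = 0; EF_B = 7
ES_C = 13; EF_C = 13+4 = 17
ES_D = 13; EF_D = 13+7 = 20
ES_E = 7; EF_E = 7+11 = 18
ES_F = 20; EF_F = 20+8 = 28
ES_G = max(EF_C=17, EF_E=18, EF_F=28) = 28; EF_G = 28+11 = 39
Expected project duration μ = 39 hours. Critical path: A → D → F → G.

Variances on critical path: σ²_A=2.778, σ²_D=1.000, σ²_F=7.111, σ²_G=5.444.
Largest is σ²_F = 7.111.

F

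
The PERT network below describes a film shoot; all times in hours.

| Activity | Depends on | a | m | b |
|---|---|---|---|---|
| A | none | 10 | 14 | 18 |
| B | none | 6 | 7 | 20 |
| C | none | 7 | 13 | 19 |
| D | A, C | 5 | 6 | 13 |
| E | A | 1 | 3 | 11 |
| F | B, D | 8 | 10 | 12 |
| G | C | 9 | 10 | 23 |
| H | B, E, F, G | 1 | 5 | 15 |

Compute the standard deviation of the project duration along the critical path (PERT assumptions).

3.07 hours

te_A = (10 + 4·14 + 18)/6 = 84/6 = 14; σ²_A = ((18−10)/6)² = 1.778
te_B = (6 + 4·7 + 20)/6 = 54/6 = 9; σ²_B = ((20−6)/6)² = 5.444
te_C = (7 + 4·13 + 19)/6 = 78/6 = 13; σ²_C = ((19−7)/6)² = 4.000
te_D = (5 + 4·6 + 13)/6 = 42/6 = 7; σ²_D = ((13−5)/6)² = 1.778
te_E = (1 + 4·3 + 11)/6 = 24/6 = 4; σ²_E = ((11−1)/6)² = 2.778
te_F = (8 + 4·10 + 12)/6 = 60/6 = 10; σ²_F = ((12−8)/6)² = 0.444
te_G = (9 + 4·10 + 23)/6 = 72/6 = 12; σ²_G = ((23−9)/6)² = 5.444
te_H = (1 + 4·5 + 15)/6 = 36/6 = 6; σ²_H = ((15−1)/6)² = 5.444

Forward pass:
ES_A = 0; EF_A = 14
ES_B = 0; EF_B = 9
ES_C = 0; EF_C = 13
ES_D = max(EF_A=14, EF_C=13) = 14; EF_D = 14+7 = 21
ES_E = 14; EF_E = 14+4 = 18
ES_F = max(EF_B=9, EF_D=21) = 21; EF_F = 21+10 = 31
ES_G = 13; EF_G = 13+12 = 25
ES_H = max(EF_B=9, EF_E=18, EF_F=31, EF_G=25) = 31; EF_H = 31+6 = 37
Expected project duration μ = 37 hours. Critical path: A → D → F → H.

Variance along critical path = 1.778 + 1.778 + 0.444 + 5.444 = 9.444
σ = √9.444 = 3.073 hours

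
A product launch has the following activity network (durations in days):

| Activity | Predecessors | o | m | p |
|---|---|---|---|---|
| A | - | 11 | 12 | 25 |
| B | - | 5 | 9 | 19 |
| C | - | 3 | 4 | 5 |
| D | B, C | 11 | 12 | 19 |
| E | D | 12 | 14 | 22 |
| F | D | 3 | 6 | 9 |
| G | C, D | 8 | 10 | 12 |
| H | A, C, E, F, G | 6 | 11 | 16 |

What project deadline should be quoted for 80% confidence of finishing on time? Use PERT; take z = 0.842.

te_A = (11 + 4·12 + 25)/6 = 84/6 = 14; σ²_A = ((25−11)/6)² = 5.444
te_B = (5 + 4·9 + 19)/6 = 60/6 = 10; σ²_B = ((19−5)/6)² = 5.444
te_C = (3 + 4·4 + 5)/6 = 24/6 = 4; σ²_C = ((5−3)/6)² = 0.111
te_D = (11 + 4·12 + 19)/6 = 78/6 = 13; σ²_D = ((19−11)/6)² = 1.778
te_E = (12 + 4·14 + 22)/6 = 90/6 = 15; σ²_E = ((22−12)/6)² = 2.778
te_F = (3 + 4·6 + 9)/6 = 36/6 = 6; σ²_F = ((9−3)/6)² = 1.000
te_G = (8 + 4·10 + 12)/6 = 60/6 = 10; σ²_G = ((12−8)/6)² = 0.444
te_H = (6 + 4·11 + 16)/6 = 66/6 = 11; σ²_H = ((16−6)/6)² = 2.778

Forward pass:
ES_A = 0; EF_A = 14
ES_B = 0; EF_B = 10
ES_C = 0; EF_C = 4
ES_D = max(EF_B=10, EF_C=4) = 10; EF_D = 10+13 = 23
ES_E = 23; EF_E = 23+15 = 38
ES_F = 23; EF_F = 23+6 = 29
ES_G = max(EF_C=4, EF_D=23) = 23; EF_G = 23+10 = 33
ES_H = max(EF_A=14, EF_C=4, EF_E=38, EF_F=29, EF_G=33) = 38; EF_H = 38+11 = 49
Expected project duration μ = 49 days. Critical path: B → D → E → H.

Variance along critical path = 5.444 + 1.778 + 2.778 + 2.778 = 12.778; σ = 3.575 days.
D = μ + z·σ = 49 + 0.842·3.575 = 52.0 days

52.0 days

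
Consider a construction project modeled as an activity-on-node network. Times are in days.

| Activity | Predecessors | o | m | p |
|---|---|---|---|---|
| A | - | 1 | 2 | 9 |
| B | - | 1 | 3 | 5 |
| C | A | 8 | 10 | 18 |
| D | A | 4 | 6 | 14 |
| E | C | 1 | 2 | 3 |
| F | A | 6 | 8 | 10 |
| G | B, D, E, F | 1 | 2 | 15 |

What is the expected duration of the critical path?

20 days

te_A = (1 + 4·2 + 9)/6 = 18/6 = 3
te_B = (1 + 4·3 + 5)/6 = 18/6 = 3
te_C = (8 + 4·10 + 18)/6 = 66/6 = 11
te_D = (4 + 4·6 + 14)/6 = 42/6 = 7
te_E = (1 + 4·2 + 3)/6 = 12/6 = 2
te_F = (6 + 4·8 + 10)/6 = 48/6 = 8
te_G = (1 + 4·2 + 15)/6 = 24/6 = 4

Forward pass:
ES_A = 0; EF_A = 3
ES_B = 0; EF_B = 3
ES_C = 3; EF_C = 3+11 = 14
ES_D = 3; EF_D = 3+7 = 10
ES_E = 14; EF_E = 14+2 = 16
ES_F = 3; EF_F = 3+8 = 11
ES_G = max(EF_B=3, EF_D=10, EF_E=16, EF_F=11) = 16; EF_G = 16+4 = 20
Expected project duration μ = 20 days. Critical path: A → C → E → G.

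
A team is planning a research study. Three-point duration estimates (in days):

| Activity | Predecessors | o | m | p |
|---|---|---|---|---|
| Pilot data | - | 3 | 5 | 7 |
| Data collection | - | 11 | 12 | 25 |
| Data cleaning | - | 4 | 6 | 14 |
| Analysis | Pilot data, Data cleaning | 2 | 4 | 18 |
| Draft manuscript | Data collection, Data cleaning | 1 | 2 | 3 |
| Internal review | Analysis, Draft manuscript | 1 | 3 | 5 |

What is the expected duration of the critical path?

19 days

te_Pilot data = (3 + 4·5 + 7)/6 = 30/6 = 5
te_Data collection = (11 + 4·12 + 25)/6 = 84/6 = 14
te_Data cleaning = (4 + 4·6 + 14)/6 = 42/6 = 7
te_Analysis = (2 + 4·4 + 18)/6 = 36/6 = 6
te_Draft manuscript = (1 + 4·2 + 3)/6 = 12/6 = 2
te_Internal review = (1 + 4·3 + 5)/6 = 18/6 = 3

Forward pass:
ES_Pilot data = 0; EF_Pilot data = 5
ES_Data collection = 0; EF_Data collection = 14
ES_Data cleaning = 0; EF_Data cleaning = 7
ES_Analysis = max(EF_Pilot data=5, EF_Data cleaning=7) = 7; EF_Analysis = 7+6 = 13
ES_Draft manuscript = max(EF_Data collection=14, EF_Data cleaning=7) = 14; EF_Draft manuscript = 14+2 = 16
ES_Internal review = max(EF_Analysis=13, EF_Draft manuscript=16) = 16; EF_Internal review = 16+3 = 19
Expected project duration μ = 19 days. Critical path: Data collection → Draft manuscript → Internal review.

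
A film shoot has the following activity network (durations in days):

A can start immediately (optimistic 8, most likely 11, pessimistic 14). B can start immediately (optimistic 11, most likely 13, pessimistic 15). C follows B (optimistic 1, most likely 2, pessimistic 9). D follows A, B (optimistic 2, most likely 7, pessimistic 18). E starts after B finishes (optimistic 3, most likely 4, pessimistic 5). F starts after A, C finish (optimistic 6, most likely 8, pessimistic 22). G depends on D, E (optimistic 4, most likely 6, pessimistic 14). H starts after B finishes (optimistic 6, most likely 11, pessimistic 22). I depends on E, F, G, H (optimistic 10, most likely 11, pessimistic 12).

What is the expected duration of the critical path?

te_A = (8 + 4·11 + 14)/6 = 66/6 = 11
te_B = (11 + 4·13 + 15)/6 = 78/6 = 13
te_C = (1 + 4·2 + 9)/6 = 18/6 = 3
te_D = (2 + 4·7 + 18)/6 = 48/6 = 8
te_E = (3 + 4·4 + 5)/6 = 24/6 = 4
te_F = (6 + 4·8 + 22)/6 = 60/6 = 10
te_G = (4 + 4·6 + 14)/6 = 42/6 = 7
te_H = (6 + 4·11 + 22)/6 = 72/6 = 12
te_I = (10 + 4·11 + 12)/6 = 66/6 = 11

Forward pass:
ES_A = 0; EF_A = 11
ES_B = 0; EF_B = 13
ES_C = 13; EF_C = 13+3 = 16
ES_D = max(EF_A=11, EF_B=13) = 13; EF_D = 13+8 = 21
ES_E = 13; EF_E = 13+4 = 17
ES_F = max(EF_A=11, EF_C=16) = 16; EF_F = 16+10 = 26
ES_G = max(EF_D=21, EF_E=17) = 21; EF_G = 21+7 = 28
ES_H = 13; EF_H = 13+12 = 25
ES_I = max(EF_E=17, EF_F=26, EF_G=28, EF_H=25) = 28; EF_I = 28+11 = 39
Expected project duration μ = 39 days. Critical path: B → D → G → I.

39 days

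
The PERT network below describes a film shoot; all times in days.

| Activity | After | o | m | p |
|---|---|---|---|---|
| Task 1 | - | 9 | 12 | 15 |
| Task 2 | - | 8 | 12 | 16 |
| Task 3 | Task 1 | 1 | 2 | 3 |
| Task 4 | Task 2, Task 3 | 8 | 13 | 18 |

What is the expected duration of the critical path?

27 days

te_Task 1 = (9 + 4·12 + 15)/6 = 72/6 = 12
te_Task 2 = (8 + 4·12 + 16)/6 = 72/6 = 12
te_Task 3 = (1 + 4·2 + 3)/6 = 12/6 = 2
te_Task 4 = (8 + 4·13 + 18)/6 = 78/6 = 13

Forward pass:
ES_Task 1 = 0; EF_Task 1 = 12
ES_Task 2 = 0; EF_Task 2 = 12
ES_Task 3 = 12; EF_Task 3 = 12+2 = 14
ES_Task 4 = max(EF_Task 2=12, EF_Task 3=14) = 14; EF_Task 4 = 14+13 = 27
Expected project duration μ = 27 days. Critical path: Task 1 → Task 3 → Task 4.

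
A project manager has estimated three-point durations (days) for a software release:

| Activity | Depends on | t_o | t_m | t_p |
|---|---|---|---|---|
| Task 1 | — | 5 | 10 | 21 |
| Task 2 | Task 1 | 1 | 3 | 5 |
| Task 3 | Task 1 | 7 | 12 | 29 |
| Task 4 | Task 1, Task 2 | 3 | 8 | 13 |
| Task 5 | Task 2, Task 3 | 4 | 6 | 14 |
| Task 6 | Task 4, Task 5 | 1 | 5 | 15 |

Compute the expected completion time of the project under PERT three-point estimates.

38 days

te_Task 1 = (5 + 4·10 + 21)/6 = 66/6 = 11
te_Task 2 = (1 + 4·3 + 5)/6 = 18/6 = 3
te_Task 3 = (7 + 4·12 + 29)/6 = 84/6 = 14
te_Task 4 = (3 + 4·8 + 13)/6 = 48/6 = 8
te_Task 5 = (4 + 4·6 + 14)/6 = 42/6 = 7
te_Task 6 = (1 + 4·5 + 15)/6 = 36/6 = 6

Forward pass:
ES_Task 1 = 0; EF_Task 1 = 11
ES_Task 2 = 11; EF_Task 2 = 11+3 = 14
ES_Task 3 = 11; EF_Task 3 = 11+14 = 25
ES_Task 4 = max(EF_Task 1=11, EF_Task 2=14) = 14; EF_Task 4 = 14+8 = 22
ES_Task 5 = max(EF_Task 2=14, EF_Task 3=25) = 25; EF_Task 5 = 25+7 = 32
ES_Task 6 = max(EF_Task 4=22, EF_Task 5=32) = 32; EF_Task 6 = 32+6 = 38
Expected project duration μ = 38 days. Critical path: Task 1 → Task 3 → Task 5 → Task 6.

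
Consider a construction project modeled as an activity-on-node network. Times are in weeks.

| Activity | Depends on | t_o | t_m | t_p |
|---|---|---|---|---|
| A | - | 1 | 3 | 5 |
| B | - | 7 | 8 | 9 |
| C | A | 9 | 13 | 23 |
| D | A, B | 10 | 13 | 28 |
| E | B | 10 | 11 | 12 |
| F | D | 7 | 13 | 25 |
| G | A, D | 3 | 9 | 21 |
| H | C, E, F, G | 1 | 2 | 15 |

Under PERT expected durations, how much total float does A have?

5 weeks

te_A = (1 + 4·3 + 5)/6 = 18/6 = 3
te_B = (7 + 4·8 + 9)/6 = 48/6 = 8
te_C = (9 + 4·13 + 23)/6 = 84/6 = 14
te_D = (10 + 4·13 + 28)/6 = 90/6 = 15
te_E = (10 + 4·11 + 12)/6 = 66/6 = 11
te_F = (7 + 4·13 + 25)/6 = 84/6 = 14
te_G = (3 + 4·9 + 21)/6 = 60/6 = 10
te_H = (1 + 4·2 + 15)/6 = 24/6 = 4

Forward pass:
ES_A = 0; EF_A = 3
ES_B = 0; EF_B = 8
ES_C = 3; EF_C = 3+14 = 17
ES_D = max(EF_A=3, EF_B=8) = 8; EF_D = 8+15 = 23
ES_E = 8; EF_E = 8+11 = 19
ES_F = 23; EF_F = 23+14 = 37
ES_G = max(EF_A=3, EF_D=23) = 23; EF_G = 23+10 = 33
ES_H = max(EF_C=17, EF_E=19, EF_F=37, EF_G=33) = 37; EF_H = 37+4 = 41
Expected project duration μ = 41 weeks. Critical path: B → D → F → H.

Backward pass:
LF_H = 41; LS_H = 41−4 = 37
LF_G = LS_H = 37; LS_G = 37−10 = 27
LF_F = LS_H = 37; LS_F = 37−14 = 23
LF_E = LS_H = 37; LS_E = 37−11 = 26
LF_D = min(LS_F=23, LS_G=27) = 23; LS_D = 23−15 = 8
LF_C = LS_H = 37; LS_C = 37−14 = 23
LF_B = min(LS_D=8, LS_E=26) = 8; LS_B = 8−8 = 0
LF_A = min(LS_C=23, LS_D=8, LS_G=27) = 8; LS_A = 8−3 = 5
Slack_A = LS_A − ES_A = 5 − 0 = 5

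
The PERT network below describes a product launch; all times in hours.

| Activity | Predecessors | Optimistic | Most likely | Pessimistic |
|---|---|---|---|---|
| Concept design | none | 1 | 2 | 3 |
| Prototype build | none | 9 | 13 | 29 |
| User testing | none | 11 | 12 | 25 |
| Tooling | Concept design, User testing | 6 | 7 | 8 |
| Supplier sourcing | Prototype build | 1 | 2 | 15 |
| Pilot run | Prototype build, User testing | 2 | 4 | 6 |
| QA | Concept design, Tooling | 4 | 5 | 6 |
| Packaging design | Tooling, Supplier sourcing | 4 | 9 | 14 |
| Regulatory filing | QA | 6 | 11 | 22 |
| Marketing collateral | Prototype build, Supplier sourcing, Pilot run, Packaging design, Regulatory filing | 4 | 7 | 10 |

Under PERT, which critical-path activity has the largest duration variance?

Regulatory filing

te_Concept design = (1 + 4·2 + 3)/6 = 12/6 = 2; σ²_Concept design = ((3−1)/6)² = 0.111
te_Prototype build = (9 + 4·13 + 29)/6 = 90/6 = 15; σ²_Prototype build = ((29−9)/6)² = 11.111
te_User testing = (11 + 4·12 + 25)/6 = 84/6 = 14; σ²_User testing = ((25−11)/6)² = 5.444
te_Tooling = (6 + 4·7 + 8)/6 = 42/6 = 7; σ²_Tooling = ((8−6)/6)² = 0.111
te_Supplier sourcing = (1 + 4·2 + 15)/6 = 24/6 = 4; σ²_Supplier sourcing = ((15−1)/6)² = 5.444
te_Pilot run = (2 + 4·4 + 6)/6 = 24/6 = 4; σ²_Pilot run = ((6−2)/6)² = 0.444
te_QA = (4 + 4·5 + 6)/6 = 30/6 = 5; σ²_QA = ((6−4)/6)² = 0.111
te_Packaging design = (4 + 4·9 + 14)/6 = 54/6 = 9; σ²_Packaging design = ((14−4)/6)² = 2.778
te_Regulatory filing = (6 + 4·11 + 22)/6 = 72/6 = 12; σ²_Regulatory filing = ((22−6)/6)² = 7.111
te_Marketing collateral = (4 + 4·7 + 10)/6 = 42/6 = 7; σ²_Marketing collateral = ((10−4)/6)² = 1.000

Forward pass:
ES_Concept design = 0; EF_Concept design = 2
ES_Prototype build = 0; EF_Prototype build = 15
ES_User testing = 0; EF_User testing = 14
ES_Tooling = max(EF_Concept design=2, EF_User testing=14) = 14; EF_Tooling = 14+7 = 21
ES_Supplier sourcing = 15; EF_Supplier sourcing = 15+4 = 19
ES_Pilot run = max(EF_Prototype build=15, EF_User testing=14) = 15; EF_Pilot run = 15+4 = 19
ES_QA = max(EF_Concept design=2, EF_Tooling=21) = 21; EF_QA = 21+5 = 26
ES_Packaging design = max(EF_Tooling=21, EF_Supplier sourcing=19) = 21; EF_Packaging design = 21+9 = 30
ES_Regulatory filing = 26; EF_Regulatory filing = 26+12 = 38
ES_Marketing collateral = max(EF_Prototype build=15, EF_Supplier sourcing=19, EF_Pilot run=19, EF_Packaging design=30, EF_Regulatory filing=38) = 38; EF_Marketing collateral = 38+7 = 45
Expected project duration μ = 45 hours. Critical path: User testing → Tooling → QA → Regulatory filing → Marketing collateral.

Variances on critical path: σ²_User testing=5.444, σ²_Tooling=0.111, σ²_QA=0.111, σ²_Regulatory filing=7.111, σ²_Marketing collateral=1.000.
Largest is σ²_Regulatory filing = 7.111.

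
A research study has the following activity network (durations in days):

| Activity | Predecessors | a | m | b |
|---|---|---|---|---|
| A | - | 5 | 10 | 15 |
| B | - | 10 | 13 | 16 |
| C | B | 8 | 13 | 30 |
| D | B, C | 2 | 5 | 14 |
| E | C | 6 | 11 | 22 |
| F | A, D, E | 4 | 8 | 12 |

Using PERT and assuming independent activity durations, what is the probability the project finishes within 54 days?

0.893

te_A = (5 + 4·10 + 15)/6 = 60/6 = 10; σ²_A = ((15−5)/6)² = 2.778
te_B = (10 + 4·13 + 16)/6 = 78/6 = 13; σ²_B = ((16−10)/6)² = 1.000
te_C = (8 + 4·13 + 30)/6 = 90/6 = 15; σ²_C = ((30−8)/6)² = 13.444
te_D = (2 + 4·5 + 14)/6 = 36/6 = 6; σ²_D = ((14−2)/6)² = 4.000
te_E = (6 + 4·11 + 22)/6 = 72/6 = 12; σ²_E = ((22−6)/6)² = 7.111
te_F = (4 + 4·8 + 12)/6 = 48/6 = 8; σ²_F = ((12−4)/6)² = 1.778

Forward pass:
ES_A = 0; EF_A = 10
ES_B = 0; EF_B = 13
ES_C = 13; EF_C = 13+15 = 28
ES_D = max(EF_B=13, EF_C=28) = 28; EF_D = 28+6 = 34
ES_E = 28; EF_E = 28+12 = 40
ES_F = max(EF_A=10, EF_D=34, EF_E=40) = 40; EF_F = 40+8 = 48
Expected project duration μ = 48 days. Critical path: B → C → E → F.

Variance along critical path = 1.000 + 13.444 + 7.111 + 1.778 = 23.333; σ = √23.333 = 4.830 days.
Z = (54 − 48) / 4.830 = 1.242
P(T ≤ 54) = Φ(1.242) ≈ 0.893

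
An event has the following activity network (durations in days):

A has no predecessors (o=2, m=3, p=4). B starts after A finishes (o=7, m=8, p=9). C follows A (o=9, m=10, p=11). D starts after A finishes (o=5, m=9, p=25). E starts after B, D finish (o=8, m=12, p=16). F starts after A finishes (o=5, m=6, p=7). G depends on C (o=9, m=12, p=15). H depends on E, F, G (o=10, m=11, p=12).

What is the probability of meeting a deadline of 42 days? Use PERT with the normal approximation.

0.916

te_A = (2 + 4·3 + 4)/6 = 18/6 = 3; σ²_A = ((4−2)/6)² = 0.111
te_B = (7 + 4·8 + 9)/6 = 48/6 = 8; σ²_B = ((9−7)/6)² = 0.111
te_C = (9 + 4·10 + 11)/6 = 60/6 = 10; σ²_C = ((11−9)/6)² = 0.111
te_D = (5 + 4·9 + 25)/6 = 66/6 = 11; σ²_D = ((25−5)/6)² = 11.111
te_E = (8 + 4·12 + 16)/6 = 72/6 = 12; σ²_E = ((16−8)/6)² = 1.778
te_F = (5 + 4·6 + 7)/6 = 36/6 = 6; σ²_F = ((7−5)/6)² = 0.111
te_G = (9 + 4·12 + 15)/6 = 72/6 = 12; σ²_G = ((15−9)/6)² = 1.000
te_H = (10 + 4·11 + 12)/6 = 66/6 = 11; σ²_H = ((12−10)/6)² = 0.111

Forward pass:
ES_A = 0; EF_A = 3
ES_B = 3; EF_B = 3+8 = 11
ES_C = 3; EF_C = 3+10 = 13
ES_D = 3; EF_D = 3+11 = 14
ES_E = max(EF_B=11, EF_D=14) = 14; EF_E = 14+12 = 26
ES_F = 3; EF_F = 3+6 = 9
ES_G = 13; EF_G = 13+12 = 25
ES_H = max(EF_E=26, EF_F=9, EF_G=25) = 26; EF_H = 26+11 = 37
Expected project duration μ = 37 days. Critical path: A → D → E → H.

Variance along critical path = 0.111 + 11.111 + 1.778 + 0.111 = 13.111; σ = √13.111 = 3.621 days.
Z = (42 − 37) / 3.621 = 1.381
P(T ≤ 42) = Φ(1.381) ≈ 0.916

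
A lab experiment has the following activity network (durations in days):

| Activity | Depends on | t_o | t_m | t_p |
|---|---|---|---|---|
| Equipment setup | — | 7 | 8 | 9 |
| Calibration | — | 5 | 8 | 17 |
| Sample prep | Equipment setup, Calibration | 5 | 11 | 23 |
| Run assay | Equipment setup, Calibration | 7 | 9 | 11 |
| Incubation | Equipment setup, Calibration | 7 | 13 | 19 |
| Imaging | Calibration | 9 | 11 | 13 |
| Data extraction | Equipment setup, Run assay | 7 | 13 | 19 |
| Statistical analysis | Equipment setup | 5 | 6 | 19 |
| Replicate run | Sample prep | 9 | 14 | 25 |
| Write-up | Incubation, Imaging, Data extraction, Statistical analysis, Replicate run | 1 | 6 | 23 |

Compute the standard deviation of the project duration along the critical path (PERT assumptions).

te_Equipment setup = (7 + 4·8 + 9)/6 = 48/6 = 8; σ²_Equipment setup = ((9−7)/6)² = 0.111
te_Calibration = (5 + 4·8 + 17)/6 = 54/6 = 9; σ²_Calibration = ((17−5)/6)² = 4.000
te_Sample prep = (5 + 4·11 + 23)/6 = 72/6 = 12; σ²_Sample prep = ((23−5)/6)² = 9.000
te_Run assay = (7 + 4·9 + 11)/6 = 54/6 = 9; σ²_Run assay = ((11−7)/6)² = 0.444
te_Incubation = (7 + 4·13 + 19)/6 = 78/6 = 13; σ²_Incubation = ((19−7)/6)² = 4.000
te_Imaging = (9 + 4·11 + 13)/6 = 66/6 = 11; σ²_Imaging = ((13−9)/6)² = 0.444
te_Data extraction = (7 + 4·13 + 19)/6 = 78/6 = 13; σ²_Data extraction = ((19−7)/6)² = 4.000
te_Statistical analysis = (5 + 4·6 + 19)/6 = 48/6 = 8; σ²_Statistical analysis = ((19−5)/6)² = 5.444
te_Replicate run = (9 + 4·14 + 25)/6 = 90/6 = 15; σ²_Replicate run = ((25−9)/6)² = 7.111
te_Write-up = (1 + 4·6 + 23)/6 = 48/6 = 8; σ²_Write-up = ((23−1)/6)² = 13.444

Forward pass:
ES_Equipment setup = 0; EF_Equipment setup = 8
ES_Calibration = 0; EF_Calibration = 9
ES_Sample prep = max(EF_Equipment setup=8, EF_Calibration=9) = 9; EF_Sample prep = 9+12 = 21
ES_Run assay = max(EF_Equipment setup=8, EF_Calibration=9) = 9; EF_Run assay = 9+9 = 18
ES_Incubation = max(EF_Equipment setup=8, EF_Calibration=9) = 9; EF_Incubation = 9+13 = 22
ES_Imaging = 9; EF_Imaging = 9+11 = 20
ES_Data extraction = max(EF_Equipment setup=8, EF_Run assay=18) = 18; EF_Data extraction = 18+13 = 31
ES_Statistical analysis = 8; EF_Statistical analysis = 8+8 = 16
ES_Replicate run = 21; EF_Replicate run = 21+15 = 36
ES_Write-up = max(EF_Incubation=22, EF_Imaging=20, EF_Data extraction=31, EF_Statistical analysis=16, EF_Replicate run=36) = 36; EF_Write-up = 36+8 = 44
Expected project duration μ = 44 days. Critical path: Calibration → Sample prep → Replicate run → Write-up.

Variance along critical path = 4.000 + 9.000 + 7.111 + 13.444 = 33.556
σ = √33.556 = 5.793 days

5.79 days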